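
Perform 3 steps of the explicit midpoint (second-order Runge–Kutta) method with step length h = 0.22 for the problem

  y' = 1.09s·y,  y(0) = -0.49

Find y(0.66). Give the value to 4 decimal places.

-0.6193

Midpoint: k1 = f(s_n, y_n); k2 = f(s_n + h/2, y_n + (h/2)·k1); y_{n+1} = y_n + h·k2.
s=0.000000, y=-0.490000:
  k1 = f(0.000000, -0.490000) = 0.000000
  k2 = f(0.110000, -0.490000) = -0.058751
  y ← -0.490000 + 0.22·(-0.058751) = -0.502925
s=0.220000, y=-0.502925:
  k1 = f(0.220000, -0.502925) = -0.120601
  k2 = f(0.330000, -0.516191) = -0.185674
  y ← -0.502925 + 0.22·(-0.185674) = -0.543774
s=0.440000, y=-0.543774:
  k1 = f(0.440000, -0.543774) = -0.260794
  k2 = f(0.550000, -0.572461) = -0.343190
  y ← -0.543774 + 0.22·(-0.343190) = -0.619275
y(0.66) ≈ -0.6193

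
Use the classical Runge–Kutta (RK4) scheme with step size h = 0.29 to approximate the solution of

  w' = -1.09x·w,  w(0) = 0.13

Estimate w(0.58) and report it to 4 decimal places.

RK4: k1 = f(x_n, w_n); k2 = f(x_n + h/2, w_n + (h/2)·k1); k3 = f(x_n + h/2, w_n + (h/2)·k2); k4 = f(x_n + h, w_n + h·k3); w_{n+1} = w_n + (h/6)·(k1 + 2k2 + 2k3 + k4).
x=0.000000, w=0.130000:
  k1 = f(0.000000, 0.130000) = 0.000000
  k2 = f(0.145000, 0.130000) = -0.020546
  k3 = f(0.145000, 0.127021) = -0.020076
  k4 = f(0.290000, 0.124178) = -0.039253
  w ← 0.130000 + (0.29/6)·(k1 + 2k2 + 2k3 + k4) = 0.124176
x=0.290000, w=0.124176:
  k1 = f(0.290000, 0.124176) = -0.039252
  k2 = f(0.435000, 0.118484) = -0.056179
  k3 = f(0.435000, 0.116030) = -0.055016
  k4 = f(0.580000, 0.108221) = -0.068418
  w ← 0.124176 + (0.29/6)·(k1 + 2k2 + 2k3 + k4) = 0.108223
w(0.58) ≈ 0.1082

0.1082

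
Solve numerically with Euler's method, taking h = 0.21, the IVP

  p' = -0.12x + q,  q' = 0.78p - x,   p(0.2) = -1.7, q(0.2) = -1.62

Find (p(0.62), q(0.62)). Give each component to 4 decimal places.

-2.4631, -2.3616

Euler on (p,q): p_{n+1} = p_n + h·p', q_{n+1} = q_n + h·q'.
0.200000: (-1.700000, -1.620000); f=(-1.644000, -1.526000) → (-2.045240, -1.940460)
0.410000: (-2.045240, -1.940460); f=(-1.989660, -2.005287) → (-2.463069, -2.361570)
(p(0.62), q(0.62)) ≈ (-2.4631, -2.3616)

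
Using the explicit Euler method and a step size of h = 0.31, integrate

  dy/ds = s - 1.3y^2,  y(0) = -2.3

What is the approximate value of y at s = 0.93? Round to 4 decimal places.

-72.5469

Euler: y_{n+1} = y_n + h·f(s_n, y_n).
s=0.000000, y=-2.300000: f=-6.877000 → y ← -2.300000 + 0.31·(-6.877000) = -4.431870
s=0.310000, y=-4.431870: f=-25.223913 → y ← -4.431870 + 0.31·(-25.223913) = -12.251283
s=0.620000, y=-12.251283: f=-194.502119 → y ← -12.251283 + 0.31·(-194.502119) = -72.546940
y(0.93) ≈ -72.5469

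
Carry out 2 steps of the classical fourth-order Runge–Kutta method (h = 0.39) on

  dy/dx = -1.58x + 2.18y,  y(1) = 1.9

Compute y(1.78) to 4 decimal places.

6.2207

RK4: k1 = f(x_n, y_n); k2 = f(x_n + h/2, y_n + (h/2)·k1); k3 = f(x_n + h/2, y_n + (h/2)·k2); k4 = f(x_n + h, y_n + h·k3); y_{n+1} = y_n + (h/6)·(k1 + 2k2 + 2k3 + k4).
x=1.000000, y=1.900000:
  k1 = f(1.000000, 1.900000) = 2.562000
  k2 = f(1.195000, 2.399590) = 3.343006
  k3 = f(1.195000, 2.551886) = 3.675012
  k4 = f(1.390000, 3.333255) = 5.070295
  y ← 1.900000 + (0.39/6)·(k1 + 2k2 + 2k3 + k4) = 3.308442
x=1.390000, y=3.308442:
  k1 = f(1.390000, 3.308442) = 5.016203
  k2 = f(1.585000, 4.286601) = 6.840490
  k3 = f(1.585000, 4.642337) = 7.615995
  k4 = f(1.780000, 6.278680) = 10.875121
  y ← 3.308442 + (0.39/6)·(k1 + 2k2 + 2k3 + k4) = 6.220721
y(1.78) ≈ 6.2207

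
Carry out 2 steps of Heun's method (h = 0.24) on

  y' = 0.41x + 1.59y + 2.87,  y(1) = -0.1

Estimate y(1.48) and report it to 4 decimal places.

Heun: k1 = f(x_n, y_n); k2 = f(x_n + h, y_n + h·k1); y_{n+1} = y_n + (h/2)·(k1 + k2).
x=1.000000, y=-0.100000:
  k1 = f(1.000000, -0.100000) = 3.121000
  k2 = f(1.240000, 0.649040) = 4.410374
  y ← -0.100000 + (0.24/2)·(3.121000 + 4.410374) = 0.803765
x=1.240000, y=0.803765:
  k1 = f(1.240000, 0.803765) = 4.656386
  k2 = f(1.480000, 1.921297) = 6.531663
  y ← 0.803765 + (0.24/2)·(4.656386 + 6.531663) = 2.146331
y(1.48) ≈ 2.1463

2.1463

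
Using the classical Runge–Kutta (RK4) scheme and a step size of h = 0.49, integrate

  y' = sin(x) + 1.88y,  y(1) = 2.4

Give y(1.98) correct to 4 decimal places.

17.7128

RK4: k1 = f(x_n, y_n); k2 = f(x_n + h/2, y_n + (h/2)·k1); k3 = f(x_n + h/2, y_n + (h/2)·k2); k4 = f(x_n + h, y_n + h·k3); y_{n+1} = y_n + (h/6)·(k1 + 2k2 + 2k3 + k4).
x=1.000000, y=2.400000:
  k1 = f(1.000000, 2.400000) = 5.353471
  k2 = f(1.245000, 3.711600) = 7.925205
  k3 = f(1.245000, 4.341675) = 9.109746
  k4 = f(1.490000, 6.863775) = 13.900635
  y ← 2.400000 + (0.49/6)·(k1 + 2k2 + 2k3 + k4) = 6.754794
x=1.490000, y=6.754794:
  k1 = f(1.490000, 6.754794) = 13.695750
  k2 = f(1.735000, 10.110253) = 19.993824
  k3 = f(1.735000, 11.653281) = 22.894717
  k4 = f(1.980000, 17.973205) = 34.707064
  y ← 6.754794 + (0.49/6)·(k1 + 2k2 + 2k3 + k4) = 17.712819
y(1.98) ≈ 17.7128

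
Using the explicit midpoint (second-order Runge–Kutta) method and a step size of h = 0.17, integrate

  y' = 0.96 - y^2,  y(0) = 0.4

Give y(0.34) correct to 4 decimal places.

Midpoint: k1 = f(t_n, y_n); k2 = f(t_n + h/2, y_n + (h/2)·k1); y_{n+1} = y_n + h·k2.
t=0.000000, y=0.400000:
  k1 = f(0.000000, 0.400000) = 0.800000
  k2 = f(0.085000, 0.468000) = 0.740976
  y ← 0.400000 + 0.17·0.740976 = 0.525966
t=0.170000, y=0.525966:
  k1 = f(0.170000, 0.525966) = 0.683360
  k2 = f(0.255000, 0.584052) = 0.618884
  y ← 0.525966 + 0.17·0.618884 = 0.631176
y(0.34) ≈ 0.6312

0.6312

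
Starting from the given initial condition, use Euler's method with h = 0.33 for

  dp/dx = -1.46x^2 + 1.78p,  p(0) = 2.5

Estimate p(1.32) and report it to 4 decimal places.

Euler: p_{n+1} = p_n + h·f(x_n, p_n).
x=0.000000, p=2.500000: f=4.450000 → p ← 2.500000 + 0.33·4.450000 = 3.968500
x=0.330000, p=3.968500: f=6.904936 → p ← 3.968500 + 0.33·6.904936 = 6.247129
x=0.660000, p=6.247129: f=10.483913 → p ← 6.247129 + 0.33·10.483913 = 9.706820
x=0.990000, p=9.706820: f=15.847194 → p ← 9.706820 + 0.33·15.847194 = 14.936394
p(1.32) ≈ 14.9364

14.9364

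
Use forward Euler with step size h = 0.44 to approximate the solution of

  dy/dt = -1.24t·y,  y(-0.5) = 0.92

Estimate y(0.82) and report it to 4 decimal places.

Euler: y_{n+1} = y_n + h·f(t_n, y_n).
t=-0.500000, y=0.920000: f=0.570400 → y ← 0.920000 + 0.44·0.570400 = 1.170976
t=-0.060000, y=1.170976: f=0.087121 → y ← 1.170976 + 0.44·0.087121 = 1.209309
t=0.380000, y=1.209309: f=-0.569826 → y ← 1.209309 + 0.44·(-0.569826) = 0.958585
y(0.82) ≈ 0.9586

0.9586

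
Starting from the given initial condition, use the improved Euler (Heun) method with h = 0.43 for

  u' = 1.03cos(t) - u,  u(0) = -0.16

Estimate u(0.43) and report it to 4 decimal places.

Heun: k1 = f(t_n, u_n); k2 = f(t_n + h, u_n + h·k1); u_{n+1} = u_n + (h/2)·(k1 + k2).
t=0.000000, u=-0.160000:
  k1 = f(0.000000, -0.160000) = 1.190000
  k2 = f(0.430000, 0.351700) = 0.584535
  u ← -0.160000 + (0.43/2)·(1.190000 + 0.584535) = 0.221525
u(0.43) ≈ 0.2215

0.2215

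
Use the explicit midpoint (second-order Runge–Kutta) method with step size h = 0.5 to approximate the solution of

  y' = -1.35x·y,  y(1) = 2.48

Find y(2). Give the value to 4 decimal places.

Midpoint: k1 = f(x_n, y_n); k2 = f(x_n + h/2, y_n + (h/2)·k1); y_{n+1} = y_n + h·k2.
x=1.000000, y=2.480000:
  k1 = f(1.000000, 2.480000) = -3.348000
  k2 = f(1.250000, 1.643000) = -2.772562
  y ← 2.480000 + 0.5·(-2.772562) = 1.093719
x=1.500000, y=1.093719:
  k1 = f(1.500000, 1.093719) = -2.214780
  k2 = f(1.750000, 0.540024) = -1.275806
  y ← 1.093719 + 0.5·(-1.275806) = 0.455816
y(2) ≈ 0.4558

0.4558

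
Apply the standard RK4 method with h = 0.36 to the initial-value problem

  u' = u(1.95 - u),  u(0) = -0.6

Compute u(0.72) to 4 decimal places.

-16.1132

RK4: k1 = f(x_n, u_n); k2 = f(x_n + h/2, u_n + (h/2)·k1); k3 = f(x_n + h/2, u_n + (h/2)·k2); k4 = f(x_n + h, u_n + h·k3); u_{n+1} = u_n + (h/6)·(k1 + 2k2 + 2k3 + k4).
x=0.000000, u=-0.600000:
  k1 = f(0.000000, -0.600000) = -1.530000
  k2 = f(0.180000, -0.875400) = -2.473355
  k3 = f(0.180000, -1.045204) = -3.130599
  k4 = f(0.360000, -1.727016) = -6.350263
  u ← -0.600000 + (0.36/6)·(k1 + 2k2 + 2k3 + k4) = -1.745290
x=0.360000, u=-1.745290:
  k1 = f(0.360000, -1.745290) = -6.449354
  k2 = f(0.540000, -2.906174) = -14.112887
  k3 = f(0.540000, -4.285610) = -26.723392
  k4 = f(0.720000, -11.365711) = -151.342535
  u ← -1.745290 + (0.36/6)·(k1 + 2k2 + 2k3 + k4) = -16.113157
u(0.72) ≈ -16.1132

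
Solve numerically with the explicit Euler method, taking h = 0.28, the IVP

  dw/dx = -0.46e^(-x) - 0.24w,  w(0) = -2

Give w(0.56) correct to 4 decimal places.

Euler: w_{n+1} = w_n + h·f(x_n, w_n).
x=0.000000, w=-2.000000: f=0.020000 → w ← -2.000000 + 0.28·0.020000 = -1.994400
x=0.280000, w=-1.994400: f=0.130995 → w ← -1.994400 + 0.28·0.130995 = -1.957721
w(0.56) ≈ -1.9577

-1.9577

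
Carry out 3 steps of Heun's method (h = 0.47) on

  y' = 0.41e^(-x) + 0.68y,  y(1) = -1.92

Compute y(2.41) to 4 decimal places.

Heun: k1 = f(x_n, y_n); k2 = f(x_n + h, y_n + h·k1); y_{n+1} = y_n + (h/2)·(k1 + k2).
x=1.000000, y=-1.920000:
  k1 = f(1.000000, -1.920000) = -1.154769
  k2 = f(1.470000, -2.462742) = -1.580395
  y ← -1.920000 + (0.47/2)·(-1.154769 + (-1.580395)) = -2.562764
x=1.470000, y=-2.562764:
  k1 = f(1.470000, -2.562764) = -1.648410
  k2 = f(1.940000, -3.337516) = -2.210592
  y ← -2.562764 + (0.47/2)·(-1.648410 + (-2.210592)) = -3.469629
x=1.940000, y=-3.469629:
  k1 = f(1.940000, -3.469629) = -2.300429
  k2 = f(2.410000, -4.550831) = -3.057741
  y ← -3.469629 + (0.47/2)·(-2.300429 + (-3.057741)) = -4.728799
y(2.41) ≈ -4.7288

-4.7288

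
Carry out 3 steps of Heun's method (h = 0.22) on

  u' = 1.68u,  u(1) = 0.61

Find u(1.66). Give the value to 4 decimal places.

1.8135

Heun: k1 = f(x_n, u_n); k2 = f(x_n + h, u_n + h·k1); u_{n+1} = u_n + (h/2)·(k1 + k2).
x=1.000000, u=0.610000:
  k1 = f(1.000000, 0.610000) = 1.024800
  k2 = f(1.220000, 0.835456) = 1.403566
  u ← 0.610000 + (0.22/2)·(1.024800 + 1.403566) = 0.877120
x=1.220000, u=0.877120:
  k1 = f(1.220000, 0.877120) = 1.473562
  k2 = f(1.440000, 1.201304) = 2.018191
  u ← 0.877120 + (0.22/2)·(1.473562 + 2.018191) = 1.261213
x=1.440000, u=1.261213:
  k1 = f(1.440000, 1.261213) = 2.118838
  k2 = f(1.660000, 1.727357) = 2.901960
  u ← 1.261213 + (0.22/2)·(2.118838 + 2.901960) = 1.813501
u(1.66) ≈ 1.8135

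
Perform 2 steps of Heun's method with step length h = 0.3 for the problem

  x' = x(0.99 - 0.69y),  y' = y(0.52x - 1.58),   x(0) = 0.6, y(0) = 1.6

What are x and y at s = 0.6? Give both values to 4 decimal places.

Heun on (x,y): k1 = f(s_n, state_n); k2 = f(s_n + h, state_n + h·k1); state_{n+1} = state_n + (h/2)·(k1 + k2).
0.000000: (0.600000, 1.600000)
  k1 = (-0.068400, -2.028800)
  predictor → (0.579480, 0.991360)
  k2 = (0.177299, -1.267623)
  → (0.616335, 1.105537)
0.300000: (0.616335, 1.105537)
  k1 = (0.140019, -1.392430)
  predictor → (0.658340, 0.687808)
  k2 = (0.339317, -0.851274)
  → (0.688235, 0.768981)
(x(0.6), y(0.6)) ≈ (0.6882, 0.7690)

0.6882, 0.7690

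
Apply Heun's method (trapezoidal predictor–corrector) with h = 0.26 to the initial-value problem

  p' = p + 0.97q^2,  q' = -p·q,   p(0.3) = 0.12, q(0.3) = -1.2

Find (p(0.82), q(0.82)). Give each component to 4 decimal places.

1.0234, -0.9005

Heun on (p,q): k1 = f(t_n, state_n); k2 = f(t_n + h, state_n + h·k1); state_{n+1} = state_n + (h/2)·(k1 + k2).
0.300000: (0.120000, -1.200000)
  k1 = (1.516800, 0.144000)
  predictor → (0.514368, -1.162560)
  k2 = (1.825367, 0.597984)
  → (0.554482, -1.103542)
0.560000: (0.554482, -1.103542)
  k1 = (1.735753, 0.611894)
  predictor → (1.005777, -0.944450)
  k2 = (1.871003, 0.949906)
  → (1.023360, -0.900508)
(p(0.82), q(0.82)) ≈ (1.0234, -0.9005)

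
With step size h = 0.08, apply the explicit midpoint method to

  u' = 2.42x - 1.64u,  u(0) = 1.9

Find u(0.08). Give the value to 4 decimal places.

1.6748

Midpoint: k1 = f(x_n, u_n); k2 = f(x_n + h/2, u_n + (h/2)·k1); u_{n+1} = u_n + h·k2.
x=0.000000, u=1.900000:
  k1 = f(0.000000, 1.900000) = -3.116000
  k2 = f(0.040000, 1.775360) = -2.814790
  u ← 1.900000 + 0.08·(-2.814790) = 1.674817
u(0.08) ≈ 1.6748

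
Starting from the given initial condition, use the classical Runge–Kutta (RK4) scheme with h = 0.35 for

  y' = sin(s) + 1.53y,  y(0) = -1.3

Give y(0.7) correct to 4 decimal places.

RK4: k1 = f(s_n, y_n); k2 = f(s_n + h/2, y_n + (h/2)·k1); k3 = f(s_n + h/2, y_n + (h/2)·k2); k4 = f(s_n + h, y_n + h·k3); y_{n+1} = y_n + (h/6)·(k1 + 2k2 + 2k3 + k4).
s=0.000000, y=-1.300000:
  k1 = f(0.000000, -1.300000) = -1.989000
  k2 = f(0.175000, -1.648075) = -2.347447
  k3 = f(0.175000, -1.710803) = -2.443421
  k4 = f(0.350000, -2.155197) = -2.954554
  y ← -1.300000 + (0.35/6)·(k1 + 2k2 + 2k3 + k4) = -2.147309
s=0.350000, y=-2.147309:
  k1 = f(0.350000, -2.147309) = -2.942484
  k2 = f(0.525000, -2.662243) = -3.572019
  k3 = f(0.525000, -2.772412) = -3.740577
  k4 = f(0.700000, -3.456510) = -4.644243
  y ← -2.147309 + (0.35/6)·(k1 + 2k2 + 2k3 + k4) = -3.443004
y(0.7) ≈ -3.4430

-3.4430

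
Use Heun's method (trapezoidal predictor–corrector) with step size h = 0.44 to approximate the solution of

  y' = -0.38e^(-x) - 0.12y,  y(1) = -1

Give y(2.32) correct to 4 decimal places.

-0.9478

Heun: k1 = f(x_n, y_n); k2 = f(x_n + h, y_n + h·k1); y_{n+1} = y_n + (h/2)·(k1 + k2).
x=1.000000, y=-1.000000:
  k1 = f(1.000000, -1.000000) = -0.019794
  k2 = f(1.440000, -1.008709) = 0.031013
  y ← -1.000000 + (0.44/2)·(-0.019794 + 0.031013) = -0.997532
x=1.440000, y=-0.997532:
  k1 = f(1.440000, -0.997532) = 0.029671
  k2 = f(1.880000, -0.984477) = 0.060153
  y ← -0.997532 + (0.44/2)·(0.029671 + 0.060153) = -0.977771
x=1.880000, y=-0.977771:
  k1 = f(1.880000, -0.977771) = 0.059348
  k2 = f(2.320000, -0.951657) = 0.076855
  y ← -0.977771 + (0.44/2)·(0.059348 + 0.076855) = -0.947806
y(2.32) ≈ -0.9478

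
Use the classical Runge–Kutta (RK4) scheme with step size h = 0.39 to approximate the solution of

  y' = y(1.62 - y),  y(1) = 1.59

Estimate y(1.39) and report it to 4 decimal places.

1.6039

RK4: k1 = f(t_n, y_n); k2 = f(t_n + h/2, y_n + (h/2)·k1); k3 = f(t_n + h/2, y_n + (h/2)·k2); k4 = f(t_n + h, y_n + h·k3); y_{n+1} = y_n + (h/6)·(k1 + 2k2 + 2k3 + k4).
t=1.000000, y=1.590000:
  k1 = f(1.000000, 1.590000) = 0.047700
  k2 = f(1.195000, 1.599302) = 0.033103
  k3 = f(1.195000, 1.596455) = 0.037588
  k4 = f(1.390000, 1.604659) = 0.024616
  y ← 1.590000 + (0.39/6)·(k1 + 2k2 + 2k3 + k4) = 1.603890
y(1.39) ≈ 1.6039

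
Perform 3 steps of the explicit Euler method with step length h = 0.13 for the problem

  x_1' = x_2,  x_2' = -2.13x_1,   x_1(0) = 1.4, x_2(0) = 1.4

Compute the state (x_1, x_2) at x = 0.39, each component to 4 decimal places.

Euler on (x_1,x_2): x_1_{n+1} = x_1_n + h·x_1', x_2_{n+1} = x_2_n + h·x_2'.
0.000000: (1.400000, 1.400000); f=(1.400000, -2.982000) → (1.582000, 1.012340)
0.130000: (1.582000, 1.012340); f=(1.012340, -3.369660) → (1.713604, 0.574284)
0.260000: (1.713604, 0.574284); f=(0.574284, -3.649977) → (1.788261, 0.099787)
(x_1(0.39), x_2(0.39)) ≈ (1.7883, 0.0998)

1.7883, 0.0998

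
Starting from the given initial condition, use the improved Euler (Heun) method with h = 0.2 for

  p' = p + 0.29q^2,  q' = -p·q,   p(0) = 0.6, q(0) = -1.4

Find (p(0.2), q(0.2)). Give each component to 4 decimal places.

Heun on (p,q): k1 = f(s_n, state_n); k2 = f(s_n + h, state_n + h·k1); state_{n+1} = state_n + (h/2)·(k1 + k2).
0.000000: (0.600000, -1.400000)
  k1 = (1.168400, 0.840000)
  predictor → (0.833680, -1.232000)
  k2 = (1.273849, 1.027094)
  → (0.844225, -1.213291)
(p(0.2), q(0.2)) ≈ (0.8442, -1.2133)

0.8442, -1.2133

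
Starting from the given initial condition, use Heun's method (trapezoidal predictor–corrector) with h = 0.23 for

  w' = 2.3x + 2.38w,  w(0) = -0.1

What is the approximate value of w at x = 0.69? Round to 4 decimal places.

Heun: k1 = f(x_n, w_n); k2 = f(x_n + h, w_n + h·k1); w_{n+1} = w_n + (h/2)·(k1 + k2).
x=0.000000, w=-0.100000:
  k1 = f(0.000000, -0.100000) = -0.238000
  k2 = f(0.230000, -0.154740) = 0.160719
  w ← -0.100000 + (0.23/2)·(-0.238000 + 0.160719) = -0.108887
x=0.230000, w=-0.108887:
  k1 = f(0.230000, -0.108887) = 0.269848
  k2 = f(0.460000, -0.046822) = 0.946563
  w ← -0.108887 + (0.23/2)·(0.269848 + 0.946563) = 0.031000
x=0.460000, w=0.031000:
  k1 = f(0.460000, 0.031000) = 1.131780
  k2 = f(0.690000, 0.291309) = 2.280316
  w ← 0.031000 + (0.23/2)·(1.131780 + 2.280316) = 0.423391
w(0.69) ≈ 0.4234

0.4234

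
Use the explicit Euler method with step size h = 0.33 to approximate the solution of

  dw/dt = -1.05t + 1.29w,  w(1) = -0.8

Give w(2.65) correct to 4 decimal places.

-10.4354

Euler: w_{n+1} = w_n + h·f(t_n, w_n).
t=1.000000, w=-0.800000: f=-2.082000 → w ← -0.800000 + 0.33·(-2.082000) = -1.487060
t=1.330000, w=-1.487060: f=-3.314807 → w ← -1.487060 + 0.33·(-3.314807) = -2.580946
t=1.660000, w=-2.580946: f=-5.072421 → w ← -2.580946 + 0.33·(-5.072421) = -4.254845
t=1.990000, w=-4.254845: f=-7.578250 → w ← -4.254845 + 0.33·(-7.578250) = -6.755668
t=2.320000, w=-6.755668: f=-11.150812 → w ← -6.755668 + 0.33·(-11.150812) = -10.435436
w(2.65) ≈ -10.4354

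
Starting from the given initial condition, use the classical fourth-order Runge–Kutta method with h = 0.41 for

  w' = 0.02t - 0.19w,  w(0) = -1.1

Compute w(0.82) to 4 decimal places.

-0.9349

RK4: k1 = f(t_n, w_n); k2 = f(t_n + h/2, w_n + (h/2)·k1); k3 = f(t_n + h/2, w_n + (h/2)·k2); k4 = f(t_n + h, w_n + h·k3); w_{n+1} = w_n + (h/6)·(k1 + 2k2 + 2k3 + k4).
t=0.000000, w=-1.100000:
  k1 = f(0.000000, -1.100000) = 0.209000
  k2 = f(0.205000, -1.057155) = 0.204959
  k3 = f(0.205000, -1.057983) = 0.205117
  k4 = f(0.410000, -1.015902) = 0.201221
  w ← -1.100000 + (0.41/6)·(k1 + 2k2 + 2k3 + k4) = -1.015924
t=0.410000, w=-1.015924:
  k1 = f(0.410000, -1.015924) = 0.201226
  k2 = f(0.615000, -0.974673) = 0.197488
  k3 = f(0.615000, -0.975439) = 0.197633
  k4 = f(0.820000, -0.934895) = 0.194030
  w ← -1.015924 + (0.41/6)·(k1 + 2k2 + 2k3 + k4) = -0.934915
w(0.82) ≈ -0.9349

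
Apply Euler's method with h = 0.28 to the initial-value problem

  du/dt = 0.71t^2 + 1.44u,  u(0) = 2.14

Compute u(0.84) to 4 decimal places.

Euler: u_{n+1} = u_n + h·f(t_n, u_n).
t=0.000000, u=2.140000: f=3.081600 → u ← 2.140000 + 0.28·3.081600 = 3.002848
t=0.280000, u=3.002848: f=4.379765 → u ← 3.002848 + 0.28·4.379765 = 4.229182
t=0.560000, u=4.229182: f=6.312678 → u ← 4.229182 + 0.28·6.312678 = 5.996732
u(0.84) ≈ 5.9967

5.9967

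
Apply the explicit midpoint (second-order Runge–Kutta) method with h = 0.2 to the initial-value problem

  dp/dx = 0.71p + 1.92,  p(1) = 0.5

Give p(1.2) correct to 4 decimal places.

0.9873

Midpoint: k1 = f(x_n, p_n); k2 = f(x_n + h/2, p_n + (h/2)·k1); p_{n+1} = p_n + h·k2.
x=1.000000, p=0.500000:
  k1 = f(1.000000, 0.500000) = 2.275000
  k2 = f(1.100000, 0.727500) = 2.436525
  p ← 0.500000 + 0.2·2.436525 = 0.987305
p(1.2) ≈ 0.9873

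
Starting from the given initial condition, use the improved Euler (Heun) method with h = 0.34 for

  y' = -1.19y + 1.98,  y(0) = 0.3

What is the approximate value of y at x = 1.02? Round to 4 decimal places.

Heun: k1 = f(x_n, y_n); k2 = f(x_n + h, y_n + h·k1); y_{n+1} = y_n + (h/2)·(k1 + k2).
x=0.000000, y=0.300000:
  k1 = f(0.000000, 0.300000) = 1.623000
  k2 = f(0.340000, 0.851820) = 0.966334
  y ← 0.300000 + (0.34/2)·(1.623000 + 0.966334) = 0.740187
x=0.340000, y=0.740187:
  k1 = f(0.340000, 0.740187) = 1.099178
  k2 = f(0.680000, 1.113907) = 0.654450
  y ← 0.740187 + (0.34/2)·(1.099178 + 0.654450) = 1.038304
x=0.680000, y=1.038304:
  k1 = f(0.680000, 1.038304) = 0.744419
  k2 = f(1.020000, 1.291406) = 0.443227
  y ← 1.038304 + (0.34/2)·(0.744419 + 0.443227) = 1.240203
y(1.02) ≈ 1.2402

1.2402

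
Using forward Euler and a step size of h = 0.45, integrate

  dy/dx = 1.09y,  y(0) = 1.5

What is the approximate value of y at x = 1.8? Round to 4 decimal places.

7.4032

Euler: y_{n+1} = y_n + h·f(x_n, y_n).
x=0.000000, y=1.500000: f=1.635000 → y ← 1.500000 + 0.45·1.635000 = 2.235750
x=0.450000, y=2.235750: f=2.436968 → y ← 2.235750 + 0.45·2.436968 = 3.332385
x=0.900000, y=3.332385: f=3.632300 → y ← 3.332385 + 0.45·3.632300 = 4.966920
x=1.350000, y=4.966920: f=5.413943 → y ← 4.966920 + 0.45·5.413943 = 7.403195
y(1.8) ≈ 7.4032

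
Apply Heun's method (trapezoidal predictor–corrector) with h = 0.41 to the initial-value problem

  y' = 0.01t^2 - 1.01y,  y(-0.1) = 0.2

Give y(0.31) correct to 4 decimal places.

0.1345

Heun: k1 = f(t_n, y_n); k2 = f(t_n + h, y_n + h·k1); y_{n+1} = y_n + (h/2)·(k1 + k2).
t=-0.100000, y=0.200000:
  k1 = f(-0.100000, 0.200000) = -0.201900
  k2 = f(0.310000, 0.117221) = -0.117432
  y ← 0.200000 + (0.41/2)·(-0.201900 + (-0.117432)) = 0.134537
y(0.31) ≈ 0.1345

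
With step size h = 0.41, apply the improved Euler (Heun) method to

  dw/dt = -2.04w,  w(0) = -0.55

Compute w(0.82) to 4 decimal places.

Heun: k1 = f(t_n, w_n); k2 = f(t_n + h, w_n + h·k1); w_{n+1} = w_n + (h/2)·(k1 + k2).
t=0.000000, w=-0.550000:
  k1 = f(0.000000, -0.550000) = 1.122000
  k2 = f(0.410000, -0.089980) = 0.183559
  w ← -0.550000 + (0.41/2)·(1.122000 + 0.183559) = -0.282360
t=0.410000, w=-0.282360:
  k1 = f(0.410000, -0.282360) = 0.576015
  k2 = f(0.820000, -0.046194) = 0.094236
  w ← -0.282360 + (0.41/2)·(0.576015 + 0.094236) = -0.144959
w(0.82) ≈ -0.1450

-0.1450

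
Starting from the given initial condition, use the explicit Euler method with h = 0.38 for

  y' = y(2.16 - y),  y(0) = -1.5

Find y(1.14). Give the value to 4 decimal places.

-70.3189

Euler: y_{n+1} = y_n + h·f(t_n, y_n).
t=0.000000, y=-1.500000: f=-5.490000 → y ← -1.500000 + 0.38·(-5.490000) = -3.586200
t=0.380000, y=-3.586200: f=-20.607022 → y ← -3.586200 + 0.38·(-20.607022) = -11.416869
t=0.760000, y=-11.416869: f=-155.005323 → y ← -11.416869 + 0.38·(-155.005323) = -70.318891
y(1.14) ≈ -70.3189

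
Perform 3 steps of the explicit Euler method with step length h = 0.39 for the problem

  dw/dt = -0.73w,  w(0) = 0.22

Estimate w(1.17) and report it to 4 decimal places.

0.0805

Euler: w_{n+1} = w_n + h·f(t_n, w_n).
t=0.000000, w=0.220000: f=-0.160600 → w ← 0.220000 + 0.39·(-0.160600) = 0.157366
t=0.390000, w=0.157366: f=-0.114877 → w ← 0.157366 + 0.39·(-0.114877) = 0.112564
t=0.780000, w=0.112564: f=-0.082172 → w ← 0.112564 + 0.39·(-0.082172) = 0.080517
w(1.17) ≈ 0.0805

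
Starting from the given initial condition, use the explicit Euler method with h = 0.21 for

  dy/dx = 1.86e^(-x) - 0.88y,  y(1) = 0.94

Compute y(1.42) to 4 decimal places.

0.8583

Euler: y_{n+1} = y_n + h·f(x_n, y_n).
x=1.000000, y=0.940000: f=-0.142944 → y ← 0.940000 + 0.21·(-0.142944) = 0.909982
x=1.210000, y=0.909982: f=-0.246137 → y ← 0.909982 + 0.21·(-0.246137) = 0.858293
y(1.42) ≈ 0.8583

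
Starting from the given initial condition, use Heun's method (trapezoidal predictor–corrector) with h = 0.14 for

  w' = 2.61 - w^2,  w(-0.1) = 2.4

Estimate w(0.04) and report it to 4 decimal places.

Heun: k1 = f(t_n, w_n); k2 = f(t_n + h, w_n + h·k1); w_{n+1} = w_n + (h/2)·(k1 + k2).
t=-0.100000, w=2.400000:
  k1 = f(-0.100000, 2.400000) = -3.150000
  k2 = f(0.040000, 1.959000) = -1.227681
  w ← 2.400000 + (0.14/2)·(-3.150000 + (-1.227681)) = 2.093562
w(0.04) ≈ 2.0936

2.0936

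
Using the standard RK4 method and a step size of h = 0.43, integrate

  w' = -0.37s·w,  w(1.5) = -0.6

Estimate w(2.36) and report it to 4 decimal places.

-0.3247

RK4: k1 = f(s_n, w_n); k2 = f(s_n + h/2, w_n + (h/2)·k1); k3 = f(s_n + h/2, w_n + (h/2)·k2); k4 = f(s_n + h, w_n + h·k3); w_{n+1} = w_n + (h/6)·(k1 + 2k2 + 2k3 + k4).
s=1.500000, w=-0.600000:
  k1 = f(1.500000, -0.600000) = 0.333000
  k2 = f(1.715000, -0.528405) = 0.335299
  k3 = f(1.715000, -0.527911) = 0.334986
  k4 = f(1.930000, -0.455956) = 0.325598
  w ← -0.600000 + (0.43/6)·(k1 + 2k2 + 2k3 + k4) = -0.456726
s=1.930000, w=-0.456726:
  k1 = f(1.930000, -0.456726) = 0.326148
  k2 = f(2.145000, -0.386604) = 0.306829
  k3 = f(2.145000, -0.390758) = 0.310125
  k4 = f(2.360000, -0.323372) = 0.282369
  w ← -0.456726 + (0.43/6)·(k1 + 2k2 + 2k3 + k4) = -0.324686
w(2.36) ≈ -0.3247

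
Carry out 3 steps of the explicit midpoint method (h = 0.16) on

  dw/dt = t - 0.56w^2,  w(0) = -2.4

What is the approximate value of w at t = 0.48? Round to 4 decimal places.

Midpoint: k1 = f(t_n, w_n); k2 = f(t_n + h/2, w_n + (h/2)·k1); w_{n+1} = w_n + h·k2.
t=0.000000, w=-2.400000:
  k1 = f(0.000000, -2.400000) = -3.225600
  k2 = f(0.080000, -2.658048) = -3.876523
  w ← -2.400000 + 0.16·(-3.876523) = -3.020244
t=0.160000, w=-3.020244:
  k1 = f(0.160000, -3.020244) = -4.948248
  k2 = f(0.240000, -3.416103) = -6.295067
  w ← -3.020244 + 0.16·(-6.295067) = -4.027454
t=0.320000, w=-4.027454:
  k1 = f(0.320000, -4.027454) = -8.763418
  k2 = f(0.400000, -4.728528) = -12.121026
  w ← -4.027454 + 0.16·(-12.121026) = -5.966819
w(0.48) ≈ -5.9668

-5.9668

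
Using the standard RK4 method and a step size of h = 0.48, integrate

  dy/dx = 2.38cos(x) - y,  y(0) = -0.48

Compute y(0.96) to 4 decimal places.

1.0169

RK4: k1 = f(x_n, y_n); k2 = f(x_n + h/2, y_n + (h/2)·k1); k3 = f(x_n + h/2, y_n + (h/2)·k2); k4 = f(x_n + h, y_n + h·k3); y_{n+1} = y_n + (h/6)·(k1 + 2k2 + 2k3 + k4).
x=0.000000, y=-0.480000:
  k1 = f(0.000000, -0.480000) = 2.860000
  k2 = f(0.240000, 0.206400) = 2.105384
  k3 = f(0.240000, 0.025292) = 2.286492
  k4 = f(0.480000, 0.617516) = 1.493532
  y ← -0.480000 + (0.48/6)·(k1 + 2k2 + 2k3 + k4) = 0.570983
x=0.480000, y=0.570983:
  k1 = f(0.480000, 0.570983) = 1.540065
  k2 = f(0.720000, 0.940598) = 0.848699
  k3 = f(0.720000, 0.774671) = 1.014627
  k4 = f(0.960000, 1.058004) = 0.306974
  y ← 0.570983 + (0.48/6)·(k1 + 2k2 + 2k3 + k4) = 1.016878
y(0.96) ≈ 1.0169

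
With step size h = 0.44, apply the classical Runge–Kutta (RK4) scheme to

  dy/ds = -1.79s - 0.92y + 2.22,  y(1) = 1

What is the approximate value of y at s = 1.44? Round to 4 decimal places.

0.6705

RK4: k1 = f(s_n, y_n); k2 = f(s_n + h/2, y_n + (h/2)·k1); k3 = f(s_n + h/2, y_n + (h/2)·k2); k4 = f(s_n + h, y_n + h·k3); y_{n+1} = y_n + (h/6)·(k1 + 2k2 + 2k3 + k4).
s=1.000000, y=1.000000:
  k1 = f(1.000000, 1.000000) = -0.490000
  k2 = f(1.220000, 0.892200) = -0.784624
  k3 = f(1.220000, 0.827383) = -0.724992
  k4 = f(1.440000, 0.681003) = -0.984123
  y ← 1.000000 + (0.44/6)·(k1 + 2k2 + 2k3 + k4) = 0.670487
y(1.44) ≈ 0.6705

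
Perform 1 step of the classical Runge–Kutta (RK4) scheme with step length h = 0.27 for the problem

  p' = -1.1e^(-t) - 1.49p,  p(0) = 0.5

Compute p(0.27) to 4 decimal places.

0.1222

RK4: k1 = f(t_n, p_n); k2 = f(t_n + h/2, p_n + (h/2)·k1); k3 = f(t_n + h/2, p_n + (h/2)·k2); k4 = f(t_n + h, p_n + h·k3); p_{n+1} = p_n + (h/6)·(k1 + 2k2 + 2k3 + k4).
t=0.000000, p=0.500000:
  k1 = f(0.000000, 0.500000) = -1.845000
  k2 = f(0.135000, 0.250925) = -1.334966
  k3 = f(0.135000, 0.319780) = -1.437559
  k4 = f(0.270000, 0.111859) = -1.006387
  p ← 0.500000 + (0.27/6)·(k1 + 2k2 + 2k3 + k4) = 0.122160
p(0.27) ≈ 0.1222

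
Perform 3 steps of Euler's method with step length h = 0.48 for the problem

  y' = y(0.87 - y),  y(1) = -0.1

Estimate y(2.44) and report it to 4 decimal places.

-0.3320

Euler: y_{n+1} = y_n + h·f(s_n, y_n).
s=1.000000, y=-0.100000: f=-0.097000 → y ← -0.100000 + 0.48·(-0.097000) = -0.146560
s=1.480000, y=-0.146560: f=-0.148987 → y ← -0.146560 + 0.48·(-0.148987) = -0.218074
s=1.960000, y=-0.218074: f=-0.237280 → y ← -0.218074 + 0.48·(-0.237280) = -0.331968
y(2.44) ≈ -0.3320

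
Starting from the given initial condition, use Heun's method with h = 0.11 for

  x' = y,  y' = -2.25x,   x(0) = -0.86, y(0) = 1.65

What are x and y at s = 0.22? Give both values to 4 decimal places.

Heun on (x,y): k1 = f(s_n, state_n); k2 = f(s_n + h, state_n + h·k1); state_{n+1} = state_n + (h/2)·(k1 + k2).
0.000000: (-0.860000, 1.650000)
  k1 = (1.650000, 1.935000)
  predictor → (-0.678500, 1.862850)
  k2 = (1.862850, 1.526625)
  → (-0.666793, 1.840389)
0.110000: (-0.666793, 1.840389)
  k1 = (1.840389, 1.500285)
  predictor → (-0.464350, 2.005421)
  k2 = (2.005421, 1.044788)
  → (-0.455274, 1.980368)
(x(0.22), y(0.22)) ≈ (-0.4553, 1.9804)

-0.4553, 1.9804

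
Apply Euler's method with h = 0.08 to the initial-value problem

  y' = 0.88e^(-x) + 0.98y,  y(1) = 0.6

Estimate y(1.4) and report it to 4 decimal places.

Euler: y_{n+1} = y_n + h·f(x_n, y_n).
x=1.000000, y=0.600000: f=0.911734 → y ← 0.600000 + 0.08·0.911734 = 0.672939
x=1.080000, y=0.672939: f=0.958324 → y ← 0.672939 + 0.08·0.958324 = 0.749605
x=1.160000, y=0.749605: f=1.010480 → y ← 0.749605 + 0.08·1.010480 = 0.830443
x=1.240000, y=0.830443: f=1.068492 → y ← 0.830443 + 0.08·1.068492 = 0.915922
x=1.320000, y=0.915922: f=1.132683 → y ← 0.915922 + 0.08·1.132683 = 1.006537
y(1.4) ≈ 1.0065

1.0065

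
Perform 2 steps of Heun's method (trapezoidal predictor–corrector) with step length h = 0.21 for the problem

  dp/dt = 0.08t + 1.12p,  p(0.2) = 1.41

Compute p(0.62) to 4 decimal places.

Heun: k1 = f(t_n, p_n); k2 = f(t_n + h, p_n + h·k1); p_{n+1} = p_n + (h/2)·(k1 + k2).
t=0.200000, p=1.410000:
  k1 = f(0.200000, 1.410000) = 1.595200
  k2 = f(0.410000, 1.744992) = 1.987191
  p ← 1.410000 + (0.21/2)·(1.595200 + 1.987191) = 1.786151
t=0.410000, p=1.786151:
  k1 = f(0.410000, 1.786151) = 2.033289
  k2 = f(0.620000, 2.213142) = 2.528319
  p ← 1.786151 + (0.21/2)·(2.033289 + 2.528319) = 2.265120
p(0.62) ≈ 2.2651

2.2651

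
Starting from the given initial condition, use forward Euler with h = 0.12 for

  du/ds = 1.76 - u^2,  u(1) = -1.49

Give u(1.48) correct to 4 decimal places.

Euler: u_{n+1} = u_n + h·f(s_n, u_n).
s=1.000000, u=-1.490000: f=-0.460100 → u ← -1.490000 + 0.12·(-0.460100) = -1.545212
s=1.120000, u=-1.545212: f=-0.627680 → u ← -1.545212 + 0.12·(-0.627680) = -1.620534
s=1.240000, u=-1.620534: f=-0.866129 → u ← -1.620534 + 0.12·(-0.866129) = -1.724469
s=1.360000, u=-1.724469: f=-1.213794 → u ← -1.724469 + 0.12·(-1.213794) = -1.870124
u(1.48) ≈ -1.8701

-1.8701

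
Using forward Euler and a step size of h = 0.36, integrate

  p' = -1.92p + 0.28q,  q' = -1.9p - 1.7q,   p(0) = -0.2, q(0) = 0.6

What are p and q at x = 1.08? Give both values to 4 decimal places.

0.0259, 0.0308

Euler on (p,q): p_{n+1} = p_n + h·p', q_{n+1} = q_n + h·q'.
0.000000: (-0.200000, 0.600000); f=(0.552000, -0.640000) → (-0.001280, 0.369600)
0.360000: (-0.001280, 0.369600); f=(0.105946, -0.625888) → (0.036860, 0.144280)
0.720000: (0.036860, 0.144280); f=(-0.030374, -0.315311) → (0.025926, 0.030768)
(p(1.08), q(1.08)) ≈ (0.0259, 0.0308)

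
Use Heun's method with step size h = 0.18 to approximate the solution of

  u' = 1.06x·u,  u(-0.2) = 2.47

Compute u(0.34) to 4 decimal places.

2.5698

Heun: k1 = f(x_n, u_n); k2 = f(x_n + h, u_n + h·k1); u_{n+1} = u_n + (h/2)·(k1 + k2).
x=-0.200000, u=2.470000:
  k1 = f(-0.200000, 2.470000) = -0.523640
  k2 = f(-0.020000, 2.375745) = -0.050366
  u ← 2.470000 + (0.18/2)·(-0.523640 + (-0.050366)) = 2.418339
x=-0.020000, u=2.418339:
  k1 = f(-0.020000, 2.418339) = -0.051269
  k2 = f(0.160000, 2.409111) = 0.408585
  u ← 2.418339 + (0.18/2)·(-0.051269 + 0.408585) = 2.450498
x=0.160000, u=2.450498:
  k1 = f(0.160000, 2.450498) = 0.415604
  k2 = f(0.340000, 2.525307) = 0.910121
  u ← 2.450498 + (0.18/2)·(0.415604 + 0.910121) = 2.569813
u(0.34) ≈ 2.5698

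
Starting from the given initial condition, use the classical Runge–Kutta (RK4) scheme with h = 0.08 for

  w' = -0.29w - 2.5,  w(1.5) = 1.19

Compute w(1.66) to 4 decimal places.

RK4: k1 = f(t_n, w_n); k2 = f(t_n + h/2, w_n + (h/2)·k1); k3 = f(t_n + h/2, w_n + (h/2)·k2); k4 = f(t_n + h, w_n + h·k3); w_{n+1} = w_n + (h/6)·(k1 + 2k2 + 2k3 + k4).
t=1.500000, w=1.190000:
  k1 = f(1.500000, 1.190000) = -2.845100
  k2 = f(1.540000, 1.076196) = -2.812097
  k3 = f(1.540000, 1.077516) = -2.812480
  k4 = f(1.580000, 0.965002) = -2.779850
  w ← 1.190000 + (0.08/6)·(k1 + 2k2 + 2k3 + k4) = 0.965012
t=1.580000, w=0.965012:
  k1 = f(1.580000, 0.965012) = -2.779853
  k2 = f(1.620000, 0.853818) = -2.747607
  k3 = f(1.620000, 0.855108) = -2.747981
  k4 = f(1.660000, 0.745173) = -2.716100
  w ← 0.965012 + (0.08/6)·(k1 + 2k2 + 2k3 + k4) = 0.745184
w(1.66) ≈ 0.7452

0.7452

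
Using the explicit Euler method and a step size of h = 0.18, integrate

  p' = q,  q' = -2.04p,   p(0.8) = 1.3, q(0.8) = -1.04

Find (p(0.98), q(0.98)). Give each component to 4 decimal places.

Euler on (p,q): p_{n+1} = p_n + h·p', q_{n+1} = q_n + h·q'.
0.800000: (1.300000, -1.040000); f=(-1.040000, -2.652000) → (1.112800, -1.517360)
(p(0.98), q(0.98)) ≈ (1.1128, -1.5174)

1.1128, -1.5174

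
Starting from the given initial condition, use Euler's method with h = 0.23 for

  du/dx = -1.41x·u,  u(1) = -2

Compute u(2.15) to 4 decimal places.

Euler: u_{n+1} = u_n + h·f(x_n, u_n).
x=1.000000, u=-2.000000: f=2.820000 → u ← -2.000000 + 0.23·2.820000 = -1.351400
x=1.230000, u=-1.351400: f=2.343733 → u ← -1.351400 + 0.23·2.343733 = -0.812341
x=1.460000, u=-0.812341: f=1.672286 → u ← -0.812341 + 0.23·1.672286 = -0.427716
x=1.690000, u=-0.427716: f=1.019204 → u ← -0.427716 + 0.23·1.019204 = -0.193299
x=1.920000, u=-0.193299: f=0.523299 → u ← -0.193299 + 0.23·0.523299 = -0.072940
u(2.15) ≈ -0.0729

-0.0729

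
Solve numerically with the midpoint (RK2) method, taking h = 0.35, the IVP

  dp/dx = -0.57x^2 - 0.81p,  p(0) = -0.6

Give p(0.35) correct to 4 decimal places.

-0.4601

Midpoint: k1 = f(x_n, p_n); k2 = f(x_n + h/2, p_n + (h/2)·k1); p_{n+1} = p_n + h·k2.
x=0.000000, p=-0.600000:
  k1 = f(0.000000, -0.600000) = 0.486000
  k2 = f(0.175000, -0.514950) = 0.399653
  p ← -0.600000 + 0.35·0.399653 = -0.460121
p(0.35) ≈ -0.4601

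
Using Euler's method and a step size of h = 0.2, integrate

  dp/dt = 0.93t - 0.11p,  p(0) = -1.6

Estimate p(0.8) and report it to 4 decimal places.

Euler: p_{n+1} = p_n + h·f(t_n, p_n).
t=0.000000, p=-1.600000: f=0.176000 → p ← -1.600000 + 0.2·0.176000 = -1.564800
t=0.200000, p=-1.564800: f=0.358128 → p ← -1.564800 + 0.2·0.358128 = -1.493174
t=0.400000, p=-1.493174: f=0.536249 → p ← -1.493174 + 0.2·0.536249 = -1.385925
t=0.600000, p=-1.385925: f=0.710452 → p ← -1.385925 + 0.2·0.710452 = -1.243834
p(0.8) ≈ -1.2438

-1.2438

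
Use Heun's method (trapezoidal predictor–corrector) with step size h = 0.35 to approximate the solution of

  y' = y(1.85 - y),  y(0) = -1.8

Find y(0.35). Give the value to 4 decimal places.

Heun: k1 = f(x_n, y_n); k2 = f(x_n + h, y_n + h·k1); y_{n+1} = y_n + (h/2)·(k1 + k2).
x=0.000000, y=-1.800000:
  k1 = f(0.000000, -1.800000) = -6.570000
  k2 = f(0.350000, -4.099500) = -24.389975
  y ← -1.800000 + (0.35/2)·(-6.570000 + (-24.389975)) = -7.217996
y(0.35) ≈ -7.2180

-7.2180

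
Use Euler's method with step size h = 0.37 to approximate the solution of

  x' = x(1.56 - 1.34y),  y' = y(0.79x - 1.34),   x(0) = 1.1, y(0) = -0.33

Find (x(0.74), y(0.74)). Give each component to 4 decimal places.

Euler on (x,y): x_{n+1} = x_n + h·x', y_{n+1} = y_n + h·y'.
0.000000: (1.100000, -0.330000); f=(2.202420, 0.155430) → (1.914895, -0.272491)
0.370000: (1.914895, -0.272491); f=(3.686438, -0.047078) → (3.278877, -0.289910)
(x(0.74), y(0.74)) ≈ (3.2789, -0.2899)

3.2789, -0.2899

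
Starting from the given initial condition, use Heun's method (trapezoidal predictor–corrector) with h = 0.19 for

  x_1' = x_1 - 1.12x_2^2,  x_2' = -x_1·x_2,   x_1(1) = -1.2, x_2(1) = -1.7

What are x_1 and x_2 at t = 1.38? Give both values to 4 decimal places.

Heun on (x_1,x_2): k1 = f(t_n, state_n); k2 = f(t_n + h, state_n + h·k1); state_{n+1} = state_n + (h/2)·(k1 + k2).
1.000000: (-1.200000, -1.700000)
  k1 = (-4.436800, -2.040000)
  predictor → (-2.042992, -2.087600)
  k2 = (-6.924035, -4.264950)
  → (-2.279279, -2.298970)
1.190000: (-2.279279, -2.298970)
  k1 = (-8.198775, -5.239995)
  predictor → (-3.837047, -3.294569)
  k2 = (-15.993736, -12.641416)
  → (-4.577568, -3.997704)
(x_1(1.38), x_2(1.38)) ≈ (-4.5776, -3.9977)

-4.5776, -3.9977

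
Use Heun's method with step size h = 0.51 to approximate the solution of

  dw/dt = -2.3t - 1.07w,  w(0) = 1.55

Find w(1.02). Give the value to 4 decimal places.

Heun: k1 = f(t_n, w_n); k2 = f(t_n + h, w_n + h·k1); w_{n+1} = w_n + (h/2)·(k1 + k2).
t=0.000000, w=1.550000:
  k1 = f(0.000000, 1.550000) = -1.658500
  k2 = f(0.510000, 0.704165) = -1.926457
  w ← 1.550000 + (0.51/2)·(-1.658500 + (-1.926457)) = 0.635836
t=0.510000, w=0.635836:
  k1 = f(0.510000, 0.635836) = -1.853345
  k2 = f(1.020000, -0.309370) = -2.014974
  w ← 0.635836 + (0.51/2)·(-1.853345 + (-2.014974)) = -0.350585
w(1.02) ≈ -0.3506

-0.3506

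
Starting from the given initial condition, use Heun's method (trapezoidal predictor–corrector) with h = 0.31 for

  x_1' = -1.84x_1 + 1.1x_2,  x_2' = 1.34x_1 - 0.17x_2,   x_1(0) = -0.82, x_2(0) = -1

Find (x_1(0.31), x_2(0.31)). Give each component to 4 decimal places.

-0.7785, -1.2540

Heun on (x_1,x_2): k1 = f(t_n, state_n); k2 = f(t_n + h, state_n + h·k1); state_{n+1} = state_n + (h/2)·(k1 + k2).
0.000000: (-0.820000, -1.000000)
  k1 = (0.408800, -0.928800)
  predictor → (-0.693272, -1.287928)
  k2 = (-0.141100, -0.710037)
  → (-0.778507, -1.254020)
(x_1(0.31), x_2(0.31)) ≈ (-0.7785, -1.2540)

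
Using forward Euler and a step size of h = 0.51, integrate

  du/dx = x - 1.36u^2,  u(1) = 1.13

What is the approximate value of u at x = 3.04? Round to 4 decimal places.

Euler: u_{n+1} = u_n + h·f(x_n, u_n).
x=1.000000, u=1.130000: f=-0.736584 → u ← 1.130000 + 0.51·(-0.736584) = 0.754342
x=1.510000, u=0.754342: f=0.736116 → u ← 0.754342 + 0.51·0.736116 = 1.129761
x=2.020000, u=1.129761: f=0.284149 → u ← 1.129761 + 0.51·0.284149 = 1.274677
x=2.530000, u=1.274677: f=0.320268 → u ← 1.274677 + 0.51·0.320268 = 1.438014
u(3.04) ≈ 1.4380

1.4380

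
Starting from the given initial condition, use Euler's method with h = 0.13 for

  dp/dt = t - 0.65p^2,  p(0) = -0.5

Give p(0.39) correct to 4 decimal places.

Euler: p_{n+1} = p_n + h·f(t_n, p_n).
t=0.000000, p=-0.500000: f=-0.162500 → p ← -0.500000 + 0.13·(-0.162500) = -0.521125
t=0.130000, p=-0.521125: f=-0.046521 → p ← -0.521125 + 0.13·(-0.046521) = -0.527173
t=0.260000, p=-0.527173: f=0.079358 → p ← -0.527173 + 0.13·0.079358 = -0.516856
p(0.39) ≈ -0.5169

-0.5169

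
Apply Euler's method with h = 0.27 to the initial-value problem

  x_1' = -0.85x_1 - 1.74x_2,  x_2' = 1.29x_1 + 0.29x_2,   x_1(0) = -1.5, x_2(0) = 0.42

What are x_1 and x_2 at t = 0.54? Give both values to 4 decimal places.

-1.0099, -0.5463

Euler on (x_1,x_2): x_1_{n+1} = x_1_n + h·x_1', x_2_{n+1} = x_2_n + h·x_2'.
0.000000: (-1.500000, 0.420000); f=(0.544200, -1.813200) → (-1.353066, -0.069564)
0.270000: (-1.353066, -0.069564); f=(1.271147, -1.765629) → (-1.009856, -0.546284)
(x_1(0.54), x_2(0.54)) ≈ (-1.0099, -0.5463)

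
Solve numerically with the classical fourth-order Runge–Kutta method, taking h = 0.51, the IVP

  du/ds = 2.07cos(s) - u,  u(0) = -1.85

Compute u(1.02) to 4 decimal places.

0.3817

RK4: k1 = f(s_n, u_n); k2 = f(s_n + h/2, u_n + (h/2)·k1); k3 = f(s_n + h/2, u_n + (h/2)·k2); k4 = f(s_n + h, u_n + h·k3); u_{n+1} = u_n + (h/6)·(k1 + 2k2 + 2k3 + k4).
s=0.000000, u=-1.850000:
  k1 = f(0.000000, -1.850000) = 3.920000
  k2 = f(0.255000, -0.850400) = 2.853463
  k3 = f(0.255000, -1.122367) = 3.125430
  k4 = f(0.510000, -0.256031) = 2.062612
  u ← -1.850000 + (0.51/6)·(k1 + 2k2 + 2k3 + k4) = -0.325066
s=0.510000, u=-0.325066:
  k1 = f(0.510000, -0.325066) = 2.131647
  k2 = f(0.765000, 0.218504) = 1.274758
  k3 = f(0.765000, -0.000003) = 1.493264
  k4 = f(1.020000, 0.436499) = 0.646869
  u ← -0.325066 + (0.51/6)·(k1 + 2k2 + 2k3 + k4) = 0.381671
u(1.02) ≈ 0.3817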